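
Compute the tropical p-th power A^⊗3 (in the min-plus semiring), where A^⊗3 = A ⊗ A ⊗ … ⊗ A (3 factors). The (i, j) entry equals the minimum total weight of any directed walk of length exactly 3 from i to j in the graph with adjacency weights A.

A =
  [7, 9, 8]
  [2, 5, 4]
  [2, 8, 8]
A^⊗3 =
  [15, 19, 18]
  [11, 15, 14]
  [12, 16, 15]

Each entry (A^⊗3)_ij equals the minimum over all length-3 walks i = v_0 → v_1 → … → v_3 = j of Σ_t A[v_t][v_{t+1}]. For example, for (i, j) = (0, 2) we minimise over 9 possible intermediate vertex sequences; the minimum is 18, attained along the walk 0 → 1 → 1 → 2.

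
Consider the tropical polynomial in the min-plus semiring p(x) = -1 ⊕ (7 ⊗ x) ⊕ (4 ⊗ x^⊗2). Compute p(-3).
p(-3) = -2

A tropical monomial a ⊗ x^⊗i evaluates to a + i · x. Evaluating each term at x = -3:
  Term 0 contributes -1 + 0 · -3 = -1
  Term 1 contributes 7 + 1 · -3 = 4
  Term 2 contributes 4 + 2 · -3 = -2
p(-3) = ⊕ of these = min[-1, 4, -2] = -2.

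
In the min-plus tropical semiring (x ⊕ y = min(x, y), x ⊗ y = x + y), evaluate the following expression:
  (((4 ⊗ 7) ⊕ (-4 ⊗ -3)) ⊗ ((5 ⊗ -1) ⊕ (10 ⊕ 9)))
(((4 ⊗ 7) ⊕ (-4 ⊗ -3)) ⊗ ((5 ⊗ -1) ⊕ (10 ⊕ 9))) = -3

Expand innermost to outermost. Recall ⊕ takes the minimum of its arguments and ⊗ takes their sum. Working out the expression (((4 ⊗ 7) ⊕ (-4 ⊗ -3)) ⊗ ((5 ⊗ -1) ⊕ (10 ⊕ 9))) gives -3.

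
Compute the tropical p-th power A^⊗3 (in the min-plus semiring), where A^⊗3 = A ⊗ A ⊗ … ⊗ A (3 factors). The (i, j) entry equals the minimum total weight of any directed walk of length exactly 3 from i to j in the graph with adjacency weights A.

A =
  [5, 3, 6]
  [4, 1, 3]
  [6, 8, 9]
A^⊗3 =
  [8, 5, 7]
  [6, 3, 5]
  [13, 10, 12]

Each entry (A^⊗3)_ij equals the minimum over all length-3 walks i = v_0 → v_1 → … → v_3 = j of Σ_t A[v_t][v_{t+1}]. For example, for (i, j) = (0, 2) we minimise over 9 possible intermediate vertex sequences; the minimum is 7, attained along the walk 0 → 1 → 1 → 2.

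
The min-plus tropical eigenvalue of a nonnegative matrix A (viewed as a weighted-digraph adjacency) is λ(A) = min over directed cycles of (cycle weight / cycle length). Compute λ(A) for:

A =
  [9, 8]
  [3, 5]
λ(A) = 5

Enumerate directed cycles and compute their means (weight / length). Sample:
  cycle 0 → 0: weight = 9, length = 1, mean = 9/1 ≈ 9.000
  cycle 1 → 1: weight = 5, length = 1, mean = 5/1 ≈ 5.000
  cycle 0 → 1 → 0: weight = 11, length = 2, mean = 11/2 ≈ 5.500
  cycle 1 → 0 → 1: weight = 11, length = 2, mean = 11/2 ≈ 5.500
Minimum mean = 5.000, attained e.g. along the cycle 1 → 1 with weight 5 and length 1. So λ(A) = 5/1 = 5.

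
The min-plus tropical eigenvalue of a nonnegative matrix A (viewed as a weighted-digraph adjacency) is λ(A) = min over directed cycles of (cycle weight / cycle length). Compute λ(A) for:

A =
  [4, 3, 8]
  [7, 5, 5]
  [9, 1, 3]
λ(A) = 3

Enumerate directed cycles and compute their means (weight / length). Sample:
  cycle 0 → 0: weight = 4, length = 1, mean = 4/1 ≈ 4.000
  cycle 1 → 1: weight = 5, length = 1, mean = 5/1 ≈ 5.000
  cycle 2 → 2: weight = 3, length = 1, mean = 3/1 ≈ 3.000
  cycle 0 → 1 → 0: weight = 10, length = 2, mean = 10/2 ≈ 5.000
  cycle 0 → 2 → 0: weight = 17, length = 2, mean = 17/2 ≈ 8.500
  cycle 1 → 0 → 1: weight = 10, length = 2, mean = 10/2 ≈ 5.000
Minimum mean = 3.000, attained e.g. along the cycle 2 → 2 with weight 3 and length 1. So λ(A) = 3/1 = 3.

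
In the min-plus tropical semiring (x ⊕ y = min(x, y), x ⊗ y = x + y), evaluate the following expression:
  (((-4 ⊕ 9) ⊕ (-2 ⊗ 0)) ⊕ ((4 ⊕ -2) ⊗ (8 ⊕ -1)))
(((-4 ⊕ 9) ⊕ (-2 ⊗ 0)) ⊕ ((4 ⊕ -2) ⊗ (8 ⊕ -1))) = -4

Expand innermost to outermost. Recall ⊕ takes the minimum of its arguments and ⊗ takes their sum. Working out the expression (((-4 ⊕ 9) ⊕ (-2 ⊗ 0)) ⊕ ((4 ⊕ -2) ⊗ (8 ⊕ -1))) gives -4.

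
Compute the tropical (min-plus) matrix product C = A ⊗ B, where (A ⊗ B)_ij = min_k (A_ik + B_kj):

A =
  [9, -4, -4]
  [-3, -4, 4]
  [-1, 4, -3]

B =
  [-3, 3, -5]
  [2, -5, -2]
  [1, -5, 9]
A ⊗ B =
  [-3, -9, -6]
  [-6, -9, -8]
  [-4, -8, -6]

Apply the min-plus product entry-by-entry:
  C[0][0] = min over k of (A[0][0] + B[0][0] = 9 + -3 = 6, A[0][1] + B[1][0] = -4 + 2 = -2, A[0][2] + B[2][0] = -4 + 1 = -3) = -3 (attained at k = 2)
  C[0][1] = min over k of (A[0][0] + B[0][1] = 9 + 3 = 12, A[0][1] + B[1][1] = -4 + -5 = -9, A[0][2] + B[2][1] = -4 + -5 = -9) = -9 (attained at k = 1)
  C[0][2] = min over k of (A[0][0] + B[0][2] = 9 + -5 = 4, A[0][1] + B[1][2] = -4 + -2 = -6, A[0][2] + B[2][2] = -4 + 9 = 5) = -6 (attained at k = 1)
  C[1][0] = min over k of (A[1][0] + B[0][0] = -3 + -3 = -6, A[1][1] + B[1][0] = -4 + 2 = -2, A[1][2] + B[2][0] = 4 + 1 = 5) = -6 (attained at k = 0)
  C[1][1] = min over k of (A[1][0] + B[0][1] = -3 + 3 = 0, A[1][1] + B[1][1] = -4 + -5 = -9, A[1][2] + B[2][1] = 4 + -5 = -1) = -9 (attained at k = 1)
  C[1][2] = min over k of (A[1][0] + B[0][2] = -3 + -5 = -8, A[1][1] + B[1][2] = -4 + -2 = -6, A[1][2] + B[2][2] = 4 + 9 = 13) = -8 (attained at k = 0)
  C[2][0] = min over k of (A[2][0] + B[0][0] = -1 + -3 = -4, A[2][1] + B[1][0] = 4 + 2 = 6, A[2][2] + B[2][0] = -3 + 1 = -2) = -4 (attained at k = 0)
  C[2][1] = min over k of (A[2][0] + B[0][1] = -1 + 3 = 2, A[2][1] + B[1][1] = 4 + -5 = -1, A[2][2] + B[2][1] = -3 + -5 = -8) = -8 (attained at k = 2)
  C[2][2] = min over k of (A[2][0] + B[0][2] = -1 + -5 = -6, A[2][1] + B[1][2] = 4 + -2 = 2, A[2][2] + B[2][2] = -3 + 9 = 6) = -6 (attained at k = 0)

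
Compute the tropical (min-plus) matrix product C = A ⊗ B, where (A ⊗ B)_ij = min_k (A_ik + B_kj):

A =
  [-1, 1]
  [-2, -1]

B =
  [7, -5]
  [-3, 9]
A ⊗ B =
  [-2, -6]
  [-4, -7]

Apply the min-plus product entry-by-entry:
  C[0][0] = min over k of (A[0][0] + B[0][0] = -1 + 7 = 6, A[0][1] + B[1][0] = 1 + -3 = -2) = -2 (attained at k = 1)
  C[0][1] = min over k of (A[0][0] + B[0][1] = -1 + -5 = -6, A[0][1] + B[1][1] = 1 + 9 = 10) = -6 (attained at k = 0)
  C[1][0] = min over k of (A[1][0] + B[0][0] = -2 + 7 = 5, A[1][1] + B[1][0] = -1 + -3 = -4) = -4 (attained at k = 1)
  C[1][1] = min over k of (A[1][0] + B[0][1] = -2 + -5 = -7, A[1][1] + B[1][1] = -1 + 9 = 8) = -7 (attained at k = 0)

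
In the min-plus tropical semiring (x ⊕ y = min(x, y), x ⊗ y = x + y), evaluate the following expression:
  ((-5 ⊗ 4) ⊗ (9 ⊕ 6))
((-5 ⊗ 4) ⊗ (9 ⊕ 6)) = 5

Expand innermost to outermost. Recall ⊕ takes the minimum of its arguments and ⊗ takes their sum. Working out the expression ((-5 ⊗ 4) ⊗ (9 ⊕ 6)) gives 5.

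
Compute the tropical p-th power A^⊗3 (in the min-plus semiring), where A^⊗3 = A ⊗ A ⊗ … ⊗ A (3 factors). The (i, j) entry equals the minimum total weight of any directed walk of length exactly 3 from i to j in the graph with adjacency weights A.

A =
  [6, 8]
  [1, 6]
A^⊗3 =
  [15, 17]
  [10, 15]

Each entry (A^⊗3)_ij equals the minimum over all length-3 walks i = v_0 → v_1 → … → v_3 = j of Σ_t A[v_t][v_{t+1}]. For example, for (i, j) = (0, 1) we minimise over 4 possible intermediate vertex sequences; the minimum is 17, attained along the walk 0 → 1 → 0 → 1.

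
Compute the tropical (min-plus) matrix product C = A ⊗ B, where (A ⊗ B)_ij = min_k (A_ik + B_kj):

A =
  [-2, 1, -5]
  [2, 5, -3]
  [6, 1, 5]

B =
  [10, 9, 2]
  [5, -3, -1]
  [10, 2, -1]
A ⊗ B =
  [5, -3, -6]
  [7, -1, -4]
  [6, -2, 0]

Apply the min-plus product entry-by-entry:
  C[0][0] = min over k of (A[0][0] + B[0][0] = -2 + 10 = 8, A[0][1] + B[1][0] = 1 + 5 = 6, A[0][2] + B[2][0] = -5 + 10 = 5) = 5 (attained at k = 2)
  C[0][1] = min over k of (A[0][0] + B[0][1] = -2 + 9 = 7, A[0][1] + B[1][1] = 1 + -3 = -2, A[0][2] + B[2][1] = -5 + 2 = -3) = -3 (attained at k = 2)
  C[0][2] = min over k of (A[0][0] + B[0][2] = -2 + 2 = 0, A[0][1] + B[1][2] = 1 + -1 = 0, A[0][2] + B[2][2] = -5 + -1 = -6) = -6 (attained at k = 2)
  C[1][0] = min over k of (A[1][0] + B[0][0] = 2 + 10 = 12, A[1][1] + B[1][0] = 5 + 5 = 10, A[1][2] + B[2][0] = -3 + 10 = 7) = 7 (attained at k = 2)
  C[1][1] = min over k of (A[1][0] + B[0][1] = 2 + 9 = 11, A[1][1] + B[1][1] = 5 + -3 = 2, A[1][2] + B[2][1] = -3 + 2 = -1) = -1 (attained at k = 2)
  C[1][2] = min over k of (A[1][0] + B[0][2] = 2 + 2 = 4, A[1][1] + B[1][2] = 5 + -1 = 4, A[1][2] + B[2][2] = -3 + -1 = -4) = -4 (attained at k = 2)
  C[2][0] = min over k of (A[2][0] + B[0][0] = 6 + 10 = 16, A[2][1] + B[1][0] = 1 + 5 = 6, A[2][2] + B[2][0] = 5 + 10 = 15) = 6 (attained at k = 1)
  C[2][1] = min over k of (A[2][0] + B[0][1] = 6 + 9 = 15, A[2][1] + B[1][1] = 1 + -3 = -2, A[2][2] + B[2][1] = 5 + 2 = 7) = -2 (attained at k = 1)
  C[2][2] = min over k of (A[2][0] + B[0][2] = 6 + 2 = 8, A[2][1] + B[1][2] = 1 + -1 = 0, A[2][2] + B[2][2] = 5 + -1 = 4) = 0 (attained at k = 1)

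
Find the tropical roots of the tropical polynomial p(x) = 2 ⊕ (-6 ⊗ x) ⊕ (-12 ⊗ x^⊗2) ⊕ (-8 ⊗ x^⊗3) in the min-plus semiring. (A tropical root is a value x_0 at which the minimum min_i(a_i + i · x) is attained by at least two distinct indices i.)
Roots: {-4, 6, 8}

Each tropical root is a break point of the lower envelope of the lines y = a_i + i · x (there are 4 lines, with slopes 0, 1, ..., 3). Only the lines that attain the minimum somewhere contribute to roots; other lines are dominated. Here the surviving (envelope) indices are i = 3, i = 2, i = 1, i = 0.
Intersections between consecutive envelope lines give the roots: for adjacent envelope indices i < j the intersection is x = (a_i − a_j) / (j − i). Reading off the sorted break points: {-4, 6, 8}.
Verification: at each break x_0, at least two indices attain the minimum of min_i(a_i + i · x_0).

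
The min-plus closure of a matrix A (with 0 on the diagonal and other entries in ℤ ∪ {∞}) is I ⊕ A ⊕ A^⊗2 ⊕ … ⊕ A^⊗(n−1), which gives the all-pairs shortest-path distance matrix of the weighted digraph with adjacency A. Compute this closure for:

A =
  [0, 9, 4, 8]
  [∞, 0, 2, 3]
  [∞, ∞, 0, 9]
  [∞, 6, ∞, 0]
Closure =
  [0, 9, 4, 8]
  [∞, 0, 2, 3]
  [∞, 15, 0, 9]
  [∞, 6, 8, 0]

This is the Floyd-Warshall all-pairs shortest-path computation. For each intermediate vertex k = 0, 1, …, 3, update dist[i][j] ← min(dist[i][j], dist[i][k] + dist[k][j]). The final matrix gives, for each (i, j), the minimum total weight of any directed path from i to j (possibly empty when i = j).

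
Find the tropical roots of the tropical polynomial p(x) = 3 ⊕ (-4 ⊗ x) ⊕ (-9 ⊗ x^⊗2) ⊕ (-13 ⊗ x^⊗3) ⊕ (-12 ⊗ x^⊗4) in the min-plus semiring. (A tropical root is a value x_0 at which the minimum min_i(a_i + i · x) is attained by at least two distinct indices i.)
Roots: {-1, 4, 5, 7}

Each tropical root is a break point of the lower envelope of the lines y = a_i + i · x (there are 5 lines, with slopes 0, 1, ..., 4). Only the lines that attain the minimum somewhere contribute to roots; other lines are dominated. Here the surviving (envelope) indices are i = 4, i = 3, i = 2, i = 1, i = 0.
Intersections between consecutive envelope lines give the roots: for adjacent envelope indices i < j the intersection is x = (a_i − a_j) / (j − i). Reading off the sorted break points: {-1, 4, 5, 7}.
Verification: at each break x_0, at least two indices attain the minimum of min_i(a_i + i · x_0).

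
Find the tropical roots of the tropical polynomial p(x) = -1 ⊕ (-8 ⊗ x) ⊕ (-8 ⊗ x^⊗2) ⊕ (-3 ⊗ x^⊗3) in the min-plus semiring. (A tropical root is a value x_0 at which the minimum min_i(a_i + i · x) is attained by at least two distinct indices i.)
Roots: {-5, 0, 7}

Each tropical root is a break point of the lower envelope of the lines y = a_i + i · x (there are 4 lines, with slopes 0, 1, ..., 3). Only the lines that attain the minimum somewhere contribute to roots; other lines are dominated. Here the surviving (envelope) indices are i = 3, i = 2, i = 1, i = 0.
Intersections between consecutive envelope lines give the roots: for adjacent envelope indices i < j the intersection is x = (a_i − a_j) / (j − i). Reading off the sorted break points: {-5, 0, 7}.
Verification: at each break x_0, at least two indices attain the minimum of min_i(a_i + i · x_0).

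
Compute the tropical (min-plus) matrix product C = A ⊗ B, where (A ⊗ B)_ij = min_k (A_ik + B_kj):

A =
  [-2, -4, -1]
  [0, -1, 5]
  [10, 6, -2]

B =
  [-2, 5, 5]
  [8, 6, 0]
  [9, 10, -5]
A ⊗ B =
  [-4, 2, -6]
  [-2, 5, -1]
  [7, 8, -7]

Apply the min-plus product entry-by-entry:
  C[0][0] = min over k of (A[0][0] + B[0][0] = -2 + -2 = -4, A[0][1] + B[1][0] = -4 + 8 = 4, A[0][2] + B[2][0] = -1 + 9 = 8) = -4 (attained at k = 0)
  C[0][1] = min over k of (A[0][0] + B[0][1] = -2 + 5 = 3, A[0][1] + B[1][1] = -4 + 6 = 2, A[0][2] + B[2][1] = -1 + 10 = 9) = 2 (attained at k = 1)
  C[0][2] = min over k of (A[0][0] + B[0][2] = -2 + 5 = 3, A[0][1] + B[1][2] = -4 + 0 = -4, A[0][2] + B[2][2] = -1 + -5 = -6) = -6 (attained at k = 2)
  C[1][0] = min over k of (A[1][0] + B[0][0] = 0 + -2 = -2, A[1][1] + B[1][0] = -1 + 8 = 7, A[1][2] + B[2][0] = 5 + 9 = 14) = -2 (attained at k = 0)
  C[1][1] = min over k of (A[1][0] + B[0][1] = 0 + 5 = 5, A[1][1] + B[1][1] = -1 + 6 = 5, A[1][2] + B[2][1] = 5 + 10 = 15) = 5 (attained at k = 0)
  C[1][2] = min over k of (A[1][0] + B[0][2] = 0 + 5 = 5, A[1][1] + B[1][2] = -1 + 0 = -1, A[1][2] + B[2][2] = 5 + -5 = 0) = -1 (attained at k = 1)
  C[2][0] = min over k of (A[2][0] + B[0][0] = 10 + -2 = 8, A[2][1] + B[1][0] = 6 + 8 = 14, A[2][2] + B[2][0] = -2 + 9 = 7) = 7 (attained at k = 2)
  C[2][1] = min over k of (A[2][0] + B[0][1] = 10 + 5 = 15, A[2][1] + B[1][1] = 6 + 6 = 12, A[2][2] + B[2][1] = -2 + 10 = 8) = 8 (attained at k = 2)
  C[2][2] = min over k of (A[2][0] + B[0][2] = 10 + 5 = 15, A[2][1] + B[1][2] = 6 + 0 = 6, A[2][2] + B[2][2] = -2 + -5 = -7) = -7 (attained at k = 2)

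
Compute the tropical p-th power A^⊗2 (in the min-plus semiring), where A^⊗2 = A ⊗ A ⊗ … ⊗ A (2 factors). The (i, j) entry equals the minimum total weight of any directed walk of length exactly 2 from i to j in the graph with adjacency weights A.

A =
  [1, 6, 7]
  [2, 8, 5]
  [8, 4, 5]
A^⊗2 =
  [2, 7, 8]
  [3, 8, 9]
  [6, 9, 9]

Each entry (A^⊗2)_ij equals the minimum over all length-2 walks i = v_0 → v_1 → … → v_2 = j of Σ_t A[v_t][v_{t+1}]. For example, for (i, j) = (0, 2) we minimise over 3 possible intermediate vertex sequences; the minimum is 8, attained along the walk 0 → 0 → 2.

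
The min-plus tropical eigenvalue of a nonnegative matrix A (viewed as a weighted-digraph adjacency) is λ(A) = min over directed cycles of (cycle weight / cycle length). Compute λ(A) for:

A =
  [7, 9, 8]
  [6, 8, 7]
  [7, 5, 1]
λ(A) = 1

Enumerate directed cycles and compute their means (weight / length). Sample:
  cycle 0 → 0: weight = 7, length = 1, mean = 7/1 ≈ 7.000
  cycle 1 → 1: weight = 8, length = 1, mean = 8/1 ≈ 8.000
  cycle 2 → 2: weight = 1, length = 1, mean = 1/1 ≈ 1.000
  cycle 0 → 1 → 0: weight = 15, length = 2, mean = 15/2 ≈ 7.500
  cycle 0 → 2 → 0: weight = 15, length = 2, mean = 15/2 ≈ 7.500
  cycle 1 → 0 → 1: weight = 15, length = 2, mean = 15/2 ≈ 7.500
Minimum mean = 1.000, attained e.g. along the cycle 2 → 2 with weight 1 and length 1. So λ(A) = 1/1 = 1.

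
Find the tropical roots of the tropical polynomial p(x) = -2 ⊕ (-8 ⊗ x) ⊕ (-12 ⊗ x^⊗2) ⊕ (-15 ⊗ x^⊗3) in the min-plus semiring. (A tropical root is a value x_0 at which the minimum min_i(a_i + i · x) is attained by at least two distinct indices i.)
Roots: {3, 4, 6}

Each tropical root is a break point of the lower envelope of the lines y = a_i + i · x (there are 4 lines, with slopes 0, 1, ..., 3). Only the lines that attain the minimum somewhere contribute to roots; other lines are dominated. Here the surviving (envelope) indices are i = 3, i = 2, i = 1, i = 0.
Intersections between consecutive envelope lines give the roots: for adjacent envelope indices i < j the intersection is x = (a_i − a_j) / (j − i). Reading off the sorted break points: {3, 4, 6}.
Verification: at each break x_0, at least two indices attain the minimum of min_i(a_i + i · x_0).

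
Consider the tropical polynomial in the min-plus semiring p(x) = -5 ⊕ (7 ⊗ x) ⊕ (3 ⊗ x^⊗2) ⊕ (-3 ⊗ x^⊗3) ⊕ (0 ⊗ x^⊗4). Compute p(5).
p(5) = -5

A tropical monomial a ⊗ x^⊗i evaluates to a + i · x. Evaluating each term at x = 5:
  Term 0 contributes -5 + 0 · 5 = -5
  Term 1 contributes 7 + 1 · 5 = 12
  Term 2 contributes 3 + 2 · 5 = 13
  Term 3 contributes -3 + 3 · 5 = 12
  Term 4 contributes 0 + 4 · 5 = 20
p(5) = ⊕ of these = min[-5, 12, 13, 12, 20] = -5.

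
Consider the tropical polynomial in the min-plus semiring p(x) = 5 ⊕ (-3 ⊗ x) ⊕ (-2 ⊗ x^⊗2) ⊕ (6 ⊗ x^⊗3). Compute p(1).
p(1) = -2

A tropical monomial a ⊗ x^⊗i evaluates to a + i · x. Evaluating each term at x = 1:
  Term 0 contributes 5 + 0 · 1 = 5
  Term 1 contributes -3 + 1 · 1 = -2
  Term 2 contributes -2 + 2 · 1 = 0
  Term 3 contributes 6 + 3 · 1 = 9
p(1) = ⊕ of these = min[5, -2, 0, 9] = -2.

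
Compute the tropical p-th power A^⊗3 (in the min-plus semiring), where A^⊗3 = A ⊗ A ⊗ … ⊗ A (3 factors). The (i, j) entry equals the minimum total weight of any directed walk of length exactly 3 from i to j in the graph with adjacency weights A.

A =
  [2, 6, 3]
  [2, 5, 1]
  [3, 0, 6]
A^⊗3 =
  [5, 5, 4]
  [3, 5, 2]
  [4, 1, 5]

Each entry (A^⊗3)_ij equals the minimum over all length-3 walks i = v_0 → v_1 → … → v_3 = j of Σ_t A[v_t][v_{t+1}]. For example, for (i, j) = (0, 2) we minimise over 9 possible intermediate vertex sequences; the minimum is 4, attained along the walk 0 → 2 → 1 → 2.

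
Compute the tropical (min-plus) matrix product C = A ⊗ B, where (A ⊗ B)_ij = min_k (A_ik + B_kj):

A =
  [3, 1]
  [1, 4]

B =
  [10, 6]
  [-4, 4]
A ⊗ B =
  [-3, 5]
  [0, 7]

Apply the min-plus product entry-by-entry:
  C[0][0] = min over k of (A[0][0] + B[0][0] = 3 + 10 = 13, A[0][1] + B[1][0] = 1 + -4 = -3) = -3 (attained at k = 1)
  C[0][1] = min over k of (A[0][0] + B[0][1] = 3 + 6 = 9, A[0][1] + B[1][1] = 1 + 4 = 5) = 5 (attained at k = 1)
  C[1][0] = min over k of (A[1][0] + B[0][0] = 1 + 10 = 11, A[1][1] + B[1][0] = 4 + -4 = 0) = 0 (attained at k = 1)
  C[1][1] = min over k of (A[1][0] + B[0][1] = 1 + 6 = 7, A[1][1] + B[1][1] = 4 + 4 = 8) = 7 (attained at k = 0)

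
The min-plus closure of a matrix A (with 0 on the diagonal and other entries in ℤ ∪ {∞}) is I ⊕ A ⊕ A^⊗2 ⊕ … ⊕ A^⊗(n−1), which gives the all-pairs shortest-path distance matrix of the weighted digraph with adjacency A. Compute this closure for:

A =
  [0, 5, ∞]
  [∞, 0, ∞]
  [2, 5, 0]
Closure =
  [0, 5, ∞]
  [∞, 0, ∞]
  [2, 5, 0]

This is the Floyd-Warshall all-pairs shortest-path computation. For each intermediate vertex k = 0, 1, …, 2, update dist[i][j] ← min(dist[i][j], dist[i][k] + dist[k][j]). The final matrix gives, for each (i, j), the minimum total weight of any directed path from i to j (possibly empty when i = j).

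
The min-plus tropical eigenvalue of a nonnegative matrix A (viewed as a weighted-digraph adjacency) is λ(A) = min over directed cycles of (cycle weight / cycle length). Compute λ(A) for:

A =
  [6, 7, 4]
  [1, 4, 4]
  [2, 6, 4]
λ(A) = 3

Enumerate directed cycles and compute their means (weight / length). Sample:
  cycle 0 → 0: weight = 6, length = 1, mean = 6/1 ≈ 6.000
  cycle 1 → 1: weight = 4, length = 1, mean = 4/1 ≈ 4.000
  cycle 2 → 2: weight = 4, length = 1, mean = 4/1 ≈ 4.000
  cycle 0 → 1 → 0: weight = 8, length = 2, mean = 8/2 ≈ 4.000
  cycle 0 → 2 → 0: weight = 6, length = 2, mean = 6/2 ≈ 3.000
  cycle 1 → 0 → 1: weight = 8, length = 2, mean = 8/2 ≈ 4.000
Minimum mean = 3.000, attained e.g. along the cycle 0 → 2 → 0 with weight 6 and length 2. So λ(A) = 6/2 = 3.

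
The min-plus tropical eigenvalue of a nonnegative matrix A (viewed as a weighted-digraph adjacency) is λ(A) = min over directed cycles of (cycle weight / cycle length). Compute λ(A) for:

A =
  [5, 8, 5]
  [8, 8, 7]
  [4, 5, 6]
λ(A) = 9/2

Enumerate directed cycles and compute their means (weight / length). Sample:
  cycle 0 → 0: weight = 5, length = 1, mean = 5/1 ≈ 5.000
  cycle 1 → 1: weight = 8, length = 1, mean = 8/1 ≈ 8.000
  cycle 2 → 2: weight = 6, length = 1, mean = 6/1 ≈ 6.000
  cycle 0 → 1 → 0: weight = 16, length = 2, mean = 16/2 ≈ 8.000
  cycle 0 → 2 → 0: weight = 9, length = 2, mean = 9/2 ≈ 4.500
  cycle 1 → 0 → 1: weight = 16, length = 2, mean = 16/2 ≈ 8.000
Minimum mean = 4.500, attained e.g. along the cycle 0 → 2 → 0 with weight 9 and length 2. So λ(A) = 9/2 = 9/2.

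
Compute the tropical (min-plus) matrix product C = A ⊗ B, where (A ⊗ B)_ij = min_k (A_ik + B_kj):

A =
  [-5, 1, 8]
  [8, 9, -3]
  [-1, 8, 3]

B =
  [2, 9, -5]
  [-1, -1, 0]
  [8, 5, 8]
A ⊗ B =
  [-3, 0, -10]
  [5, 2, 3]
  [1, 7, -6]

Apply the min-plus product entry-by-entry:
  C[0][0] = min over k of (A[0][0] + B[0][0] = -5 + 2 = -3, A[0][1] + B[1][0] = 1 + -1 = 0, A[0][2] + B[2][0] = 8 + 8 = 16) = -3 (attained at k = 0)
  C[0][1] = min over k of (A[0][0] + B[0][1] = -5 + 9 = 4, A[0][1] + B[1][1] = 1 + -1 = 0, A[0][2] + B[2][1] = 8 + 5 = 13) = 0 (attained at k = 1)
  C[0][2] = min over k of (A[0][0] + B[0][2] = -5 + -5 = -10, A[0][1] + B[1][2] = 1 + 0 = 1, A[0][2] + B[2][2] = 8 + 8 = 16) = -10 (attained at k = 0)
  C[1][0] = min over k of (A[1][0] + B[0][0] = 8 + 2 = 10, A[1][1] + B[1][0] = 9 + -1 = 8, A[1][2] + B[2][0] = -3 + 8 = 5) = 5 (attained at k = 2)
  C[1][1] = min over k of (A[1][0] + B[0][1] = 8 + 9 = 17, A[1][1] + B[1][1] = 9 + -1 = 8, A[1][2] + B[2][1] = -3 + 5 = 2) = 2 (attained at k = 2)
  C[1][2] = min over k of (A[1][0] + B[0][2] = 8 + -5 = 3, A[1][1] + B[1][2] = 9 + 0 = 9, A[1][2] + B[2][2] = -3 + 8 = 5) = 3 (attained at k = 0)
  C[2][0] = min over k of (A[2][0] + B[0][0] = -1 + 2 = 1, A[2][1] + B[1][0] = 8 + -1 = 7, A[2][2] + B[2][0] = 3 + 8 = 11) = 1 (attained at k = 0)
  C[2][1] = min over k of (A[2][0] + B[0][1] = -1 + 9 = 8, A[2][1] + B[1][1] = 8 + -1 = 7, A[2][2] + B[2][1] = 3 + 5 = 8) = 7 (attained at k = 1)
  C[2][2] = min over k of (A[2][0] + B[0][2] = -1 + -5 = -6, A[2][1] + B[1][2] = 8 + 0 = 8, A[2][2] + B[2][2] = 3 + 8 = 11) = -6 (attained at k = 0)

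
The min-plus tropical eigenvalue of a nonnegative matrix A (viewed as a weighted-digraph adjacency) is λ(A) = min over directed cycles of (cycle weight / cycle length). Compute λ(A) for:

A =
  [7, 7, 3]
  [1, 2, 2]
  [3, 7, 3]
λ(A) = 2

Enumerate directed cycles and compute their means (weight / length). Sample:
  cycle 0 → 0: weight = 7, length = 1, mean = 7/1 ≈ 7.000
  cycle 1 → 1: weight = 2, length = 1, mean = 2/1 ≈ 2.000
  cycle 2 → 2: weight = 3, length = 1, mean = 3/1 ≈ 3.000
  cycle 0 → 1 → 0: weight = 8, length = 2, mean = 8/2 ≈ 4.000
  cycle 0 → 2 → 0: weight = 6, length = 2, mean = 6/2 ≈ 3.000
  cycle 1 → 0 → 1: weight = 8, length = 2, mean = 8/2 ≈ 4.000
Minimum mean = 2.000, attained e.g. along the cycle 1 → 1 with weight 2 and length 1. So λ(A) = 2/1 = 2.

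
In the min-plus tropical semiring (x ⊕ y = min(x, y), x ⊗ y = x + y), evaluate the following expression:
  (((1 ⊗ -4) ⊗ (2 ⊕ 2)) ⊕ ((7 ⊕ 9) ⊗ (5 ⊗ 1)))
(((1 ⊗ -4) ⊗ (2 ⊕ 2)) ⊕ ((7 ⊕ 9) ⊗ (5 ⊗ 1))) = -1

Expand innermost to outermost. Recall ⊕ takes the minimum of its arguments and ⊗ takes their sum. Working out the expression (((1 ⊗ -4) ⊗ (2 ⊕ 2)) ⊕ ((7 ⊕ 9) ⊗ (5 ⊗ 1))) gives -1.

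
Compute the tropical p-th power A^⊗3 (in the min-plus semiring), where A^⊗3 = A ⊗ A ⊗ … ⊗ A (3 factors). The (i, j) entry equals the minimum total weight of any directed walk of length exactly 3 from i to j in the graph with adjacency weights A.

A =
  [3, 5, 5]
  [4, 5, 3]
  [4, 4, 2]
A^⊗3 =
  [9, 11, 9]
  [9, 9, 7]
  [8, 8, 6]

Each entry (A^⊗3)_ij equals the minimum over all length-3 walks i = v_0 → v_1 → … → v_3 = j of Σ_t A[v_t][v_{t+1}]. For example, for (i, j) = (0, 2) we minimise over 9 possible intermediate vertex sequences; the minimum is 9, attained along the walk 0 → 2 → 2 → 2.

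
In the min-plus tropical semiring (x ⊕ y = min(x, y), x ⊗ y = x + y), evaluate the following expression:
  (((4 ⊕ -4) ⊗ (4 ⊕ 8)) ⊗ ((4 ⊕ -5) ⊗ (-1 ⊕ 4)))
(((4 ⊕ -4) ⊗ (4 ⊕ 8)) ⊗ ((4 ⊕ -5) ⊗ (-1 ⊕ 4))) = -6

Expand innermost to outermost. Recall ⊕ takes the minimum of its arguments and ⊗ takes their sum. Working out the expression (((4 ⊕ -4) ⊗ (4 ⊕ 8)) ⊗ ((4 ⊕ -5) ⊗ (-1 ⊕ 4))) gives -6.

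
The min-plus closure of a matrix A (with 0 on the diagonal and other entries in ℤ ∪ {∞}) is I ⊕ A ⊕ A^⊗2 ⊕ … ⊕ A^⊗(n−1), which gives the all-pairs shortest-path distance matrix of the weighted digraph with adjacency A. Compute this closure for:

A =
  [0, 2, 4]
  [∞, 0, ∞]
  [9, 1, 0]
Closure =
  [0, 2, 4]
  [∞, 0, ∞]
  [9, 1, 0]

This is the Floyd-Warshall all-pairs shortest-path computation. For each intermediate vertex k = 0, 1, …, 2, update dist[i][j] ← min(dist[i][j], dist[i][k] + dist[k][j]). The final matrix gives, for each (i, j), the minimum total weight of any directed path from i to j (possibly empty when i = j).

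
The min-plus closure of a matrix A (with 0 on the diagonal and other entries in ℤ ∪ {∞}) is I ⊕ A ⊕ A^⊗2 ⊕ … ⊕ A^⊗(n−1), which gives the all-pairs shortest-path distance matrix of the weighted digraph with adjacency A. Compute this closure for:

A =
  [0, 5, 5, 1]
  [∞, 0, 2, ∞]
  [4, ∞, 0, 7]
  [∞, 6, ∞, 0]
Closure =
  [0, 5, 5, 1]
  [6, 0, 2, 7]
  [4, 9, 0, 5]
  [12, 6, 8, 0]

This is the Floyd-Warshall all-pairs shortest-path computation. For each intermediate vertex k = 0, 1, …, 3, update dist[i][j] ← min(dist[i][j], dist[i][k] + dist[k][j]). The final matrix gives, for each (i, j), the minimum total weight of any directed path from i to j (possibly empty when i = j).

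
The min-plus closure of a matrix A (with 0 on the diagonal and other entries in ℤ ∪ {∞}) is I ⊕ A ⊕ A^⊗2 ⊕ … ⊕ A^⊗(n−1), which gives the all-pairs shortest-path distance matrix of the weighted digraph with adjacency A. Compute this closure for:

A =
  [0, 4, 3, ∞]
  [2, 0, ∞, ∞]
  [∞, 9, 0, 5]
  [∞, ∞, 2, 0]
Closure =
  [0, 4, 3, 8]
  [2, 0, 5, 10]
  [11, 9, 0, 5]
  [13, 11, 2, 0]

This is the Floyd-Warshall all-pairs shortest-path computation. For each intermediate vertex k = 0, 1, …, 3, update dist[i][j] ← min(dist[i][j], dist[i][k] + dist[k][j]). The final matrix gives, for each (i, j), the minimum total weight of any directed path from i to j (possibly empty when i = j).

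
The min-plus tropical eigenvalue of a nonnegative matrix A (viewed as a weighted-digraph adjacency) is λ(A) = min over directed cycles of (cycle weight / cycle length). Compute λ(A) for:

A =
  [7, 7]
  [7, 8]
λ(A) = 7

Enumerate directed cycles and compute their means (weight / length). Sample:
  cycle 0 → 0: weight = 7, length = 1, mean = 7/1 ≈ 7.000
  cycle 1 → 1: weight = 8, length = 1, mean = 8/1 ≈ 8.000
  cycle 0 → 1 → 0: weight = 14, length = 2, mean = 14/2 ≈ 7.000
  cycle 1 → 0 → 1: weight = 14, length = 2, mean = 14/2 ≈ 7.000
Minimum mean = 7.000, attained e.g. along the cycle 0 → 0 with weight 7 and length 1. So λ(A) = 7/1 = 7.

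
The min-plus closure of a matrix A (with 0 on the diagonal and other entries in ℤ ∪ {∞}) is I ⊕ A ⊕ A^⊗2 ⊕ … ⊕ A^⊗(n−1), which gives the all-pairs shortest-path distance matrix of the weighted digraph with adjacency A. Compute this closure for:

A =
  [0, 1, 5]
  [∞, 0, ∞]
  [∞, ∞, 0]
Closure =
  [0, 1, 5]
  [∞, 0, ∞]
  [∞, ∞, 0]

This is the Floyd-Warshall all-pairs shortest-path computation. For each intermediate vertex k = 0, 1, …, 2, update dist[i][j] ← min(dist[i][j], dist[i][k] + dist[k][j]). The final matrix gives, for each (i, j), the minimum total weight of any directed path from i to j (possibly empty when i = j).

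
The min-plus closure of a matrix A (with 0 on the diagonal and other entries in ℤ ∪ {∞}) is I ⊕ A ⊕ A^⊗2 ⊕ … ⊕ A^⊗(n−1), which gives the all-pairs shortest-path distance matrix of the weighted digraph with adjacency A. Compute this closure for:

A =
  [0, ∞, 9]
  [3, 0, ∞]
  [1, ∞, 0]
Closure =
  [0, ∞, 9]
  [3, 0, 12]
  [1, ∞, 0]

This is the Floyd-Warshall all-pairs shortest-path computation. For each intermediate vertex k = 0, 1, …, 2, update dist[i][j] ← min(dist[i][j], dist[i][k] + dist[k][j]). The final matrix gives, for each (i, j), the minimum total weight of any directed path from i to j (possibly empty when i = j).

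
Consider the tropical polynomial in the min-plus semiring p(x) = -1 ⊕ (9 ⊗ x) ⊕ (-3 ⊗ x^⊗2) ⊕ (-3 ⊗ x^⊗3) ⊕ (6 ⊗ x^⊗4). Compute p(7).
p(7) = -1

A tropical monomial a ⊗ x^⊗i evaluates to a + i · x. Evaluating each term at x = 7:
  Term 0 contributes -1 + 0 · 7 = -1
  Term 1 contributes 9 + 1 · 7 = 16
  Term 2 contributes -3 + 2 · 7 = 11
  Term 3 contributes -3 + 3 · 7 = 18
  Term 4 contributes 6 + 4 · 7 = 34
p(7) = ⊕ of these = min[-1, 16, 11, 18, 34] = -1.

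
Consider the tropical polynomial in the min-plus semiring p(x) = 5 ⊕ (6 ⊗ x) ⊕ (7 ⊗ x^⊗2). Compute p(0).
p(0) = 5

A tropical monomial a ⊗ x^⊗i evaluates to a + i · x. Evaluating each term at x = 0:
  Term 0 contributes 5 + 0 · 0 = 5
  Term 1 contributes 6 + 1 · 0 = 6
  Term 2 contributes 7 + 2 · 0 = 7
p(0) = ⊕ of these = min[5, 6, 7] = 5.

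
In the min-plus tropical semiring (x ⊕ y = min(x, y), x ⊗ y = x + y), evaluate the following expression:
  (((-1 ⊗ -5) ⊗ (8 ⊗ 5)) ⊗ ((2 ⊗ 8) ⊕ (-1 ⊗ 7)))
(((-1 ⊗ -5) ⊗ (8 ⊗ 5)) ⊗ ((2 ⊗ 8) ⊕ (-1 ⊗ 7))) = 13

Expand innermost to outermost. Recall ⊕ takes the minimum of its arguments and ⊗ takes their sum. Working out the expression (((-1 ⊗ -5) ⊗ (8 ⊗ 5)) ⊗ ((2 ⊗ 8) ⊕ (-1 ⊗ 7))) gives 13.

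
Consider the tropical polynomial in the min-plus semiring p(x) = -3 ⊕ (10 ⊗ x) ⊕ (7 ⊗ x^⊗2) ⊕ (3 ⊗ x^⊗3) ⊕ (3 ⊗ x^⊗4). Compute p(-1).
p(-1) = -3

A tropical monomial a ⊗ x^⊗i evaluates to a + i · x. Evaluating each term at x = -1:
  Term 0 contributes -3 + 0 · -1 = -3
  Term 1 contributes 10 + 1 · -1 = 9
  Term 2 contributes 7 + 2 · -1 = 5
  Term 3 contributes 3 + 3 · -1 = 0
  Term 4 contributes 3 + 4 · -1 = -1
p(-1) = ⊕ of these = min[-3, 9, 5, 0, -1] = -3.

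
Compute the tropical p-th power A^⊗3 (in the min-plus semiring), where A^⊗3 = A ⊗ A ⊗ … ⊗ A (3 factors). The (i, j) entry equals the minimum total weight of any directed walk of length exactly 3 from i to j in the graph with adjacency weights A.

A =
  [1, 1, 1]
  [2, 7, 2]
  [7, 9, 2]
A^⊗3 =
  [3, 3, 3]
  [4, 4, 4]
  [9, 9, 6]

Each entry (A^⊗3)_ij equals the minimum over all length-3 walks i = v_0 → v_1 → … → v_3 = j of Σ_t A[v_t][v_{t+1}]. For example, for (i, j) = (0, 2) we minimise over 9 possible intermediate vertex sequences; the minimum is 3, attained along the walk 0 → 0 → 0 → 2.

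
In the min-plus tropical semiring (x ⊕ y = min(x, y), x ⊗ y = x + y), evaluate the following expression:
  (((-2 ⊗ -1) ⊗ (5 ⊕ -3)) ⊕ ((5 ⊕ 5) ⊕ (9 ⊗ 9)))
(((-2 ⊗ -1) ⊗ (5 ⊕ -3)) ⊕ ((5 ⊕ 5) ⊕ (9 ⊗ 9))) = -6

Expand innermost to outermost. Recall ⊕ takes the minimum of its arguments and ⊗ takes their sum. Working out the expression (((-2 ⊗ -1) ⊗ (5 ⊕ -3)) ⊕ ((5 ⊕ 5) ⊕ (9 ⊗ 9))) gives -6.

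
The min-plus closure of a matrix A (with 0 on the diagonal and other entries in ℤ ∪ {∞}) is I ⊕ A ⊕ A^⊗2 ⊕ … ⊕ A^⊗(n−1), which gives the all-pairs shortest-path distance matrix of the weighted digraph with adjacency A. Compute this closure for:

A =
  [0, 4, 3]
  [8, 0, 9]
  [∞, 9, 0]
Closure =
  [0, 4, 3]
  [8, 0, 9]
  [17, 9, 0]

This is the Floyd-Warshall all-pairs shortest-path computation. For each intermediate vertex k = 0, 1, …, 2, update dist[i][j] ← min(dist[i][j], dist[i][k] + dist[k][j]). The final matrix gives, for each (i, j), the minimum total weight of any directed path from i to j (possibly empty when i = j).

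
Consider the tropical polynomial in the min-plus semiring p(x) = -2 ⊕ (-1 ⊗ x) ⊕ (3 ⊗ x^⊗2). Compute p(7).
p(7) = -2

A tropical monomial a ⊗ x^⊗i evaluates to a + i · x. Evaluating each term at x = 7:
  Term 0 contributes -2 + 0 · 7 = -2
  Term 1 contributes -1 + 1 · 7 = 6
  Term 2 contributes 3 + 2 · 7 = 17
p(7) = ⊕ of these = min[-2, 6, 17] = -2.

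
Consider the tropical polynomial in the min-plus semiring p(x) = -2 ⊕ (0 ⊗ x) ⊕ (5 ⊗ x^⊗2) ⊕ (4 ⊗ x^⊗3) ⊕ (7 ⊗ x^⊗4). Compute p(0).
p(0) = -2

A tropical monomial a ⊗ x^⊗i evaluates to a + i · x. Evaluating each term at x = 0:
  Term 0 contributes -2 + 0 · 0 = -2
  Term 1 contributes 0 + 1 · 0 = 0
  Term 2 contributes 5 + 2 · 0 = 5
  Term 3 contributes 4 + 3 · 0 = 4
  Term 4 contributes 7 + 4 · 0 = 7
p(0) = ⊕ of these = min[-2, 0, 5, 4, 7] = -2.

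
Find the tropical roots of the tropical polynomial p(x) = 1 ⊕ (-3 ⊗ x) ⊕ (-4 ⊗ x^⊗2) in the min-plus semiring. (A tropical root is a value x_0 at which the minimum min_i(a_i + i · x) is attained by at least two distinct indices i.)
Roots: {1, 4}

Each tropical root is a break point of the lower envelope of the lines y = a_i + i · x (there are 3 lines, with slopes 0, 1, ..., 2). Only the lines that attain the minimum somewhere contribute to roots; other lines are dominated. Here the surviving (envelope) indices are i = 2, i = 1, i = 0.
Intersections between consecutive envelope lines give the roots: for adjacent envelope indices i < j the intersection is x = (a_i − a_j) / (j − i). Reading off the sorted break points: {1, 4}.
Verification: at each break x_0, at least two indices attain the minimum of min_i(a_i + i · x_0).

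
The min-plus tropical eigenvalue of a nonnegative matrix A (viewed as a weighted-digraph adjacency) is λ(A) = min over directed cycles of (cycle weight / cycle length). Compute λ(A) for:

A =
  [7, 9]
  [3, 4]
λ(A) = 4

Enumerate directed cycles and compute their means (weight / length). Sample:
  cycle 0 → 0: weight = 7, length = 1, mean = 7/1 ≈ 7.000
  cycle 1 → 1: weight = 4, length = 1, mean = 4/1 ≈ 4.000
  cycle 0 → 1 → 0: weight = 12, length = 2, mean = 12/2 ≈ 6.000
  cycle 1 → 0 → 1: weight = 12, length = 2, mean = 12/2 ≈ 6.000
Minimum mean = 4.000, attained e.g. along the cycle 1 → 1 with weight 4 and length 1. So λ(A) = 4/1 = 4.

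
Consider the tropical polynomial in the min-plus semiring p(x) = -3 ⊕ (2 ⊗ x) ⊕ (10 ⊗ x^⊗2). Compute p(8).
p(8) = -3

A tropical monomial a ⊗ x^⊗i evaluates to a + i · x. Evaluating each term at x = 8:
  Term 0 contributes -3 + 0 · 8 = -3
  Term 1 contributes 2 + 1 · 8 = 10
  Term 2 contributes 10 + 2 · 8 = 26
p(8) = ⊕ of these = min[-3, 10, 26] = -3.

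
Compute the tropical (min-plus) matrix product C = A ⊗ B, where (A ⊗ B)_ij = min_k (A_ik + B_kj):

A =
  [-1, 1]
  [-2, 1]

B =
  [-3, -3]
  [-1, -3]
A ⊗ B =
  [-4, -4]
  [-5, -5]

Apply the min-plus product entry-by-entry:
  C[0][0] = min over k of (A[0][0] + B[0][0] = -1 + -3 = -4, A[0][1] + B[1][0] = 1 + -1 = 0) = -4 (attained at k = 0)
  C[0][1] = min over k of (A[0][0] + B[0][1] = -1 + -3 = -4, A[0][1] + B[1][1] = 1 + -3 = -2) = -4 (attained at k = 0)
  C[1][0] = min over k of (A[1][0] + B[0][0] = -2 + -3 = -5, A[1][1] + B[1][0] = 1 + -1 = 0) = -5 (attained at k = 0)
  C[1][1] = min over k of (A[1][0] + B[0][1] = -2 + -3 = -5, A[1][1] + B[1][1] = 1 + -3 = -2) = -5 (attained at k = 0)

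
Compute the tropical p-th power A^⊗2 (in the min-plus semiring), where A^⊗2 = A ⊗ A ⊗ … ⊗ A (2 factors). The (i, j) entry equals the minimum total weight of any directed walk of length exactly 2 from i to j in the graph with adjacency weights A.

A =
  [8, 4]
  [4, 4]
A^⊗2 =
  [8, 8]
  [8, 8]

Each entry (A^⊗2)_ij equals the minimum over all length-2 walks i = v_0 → v_1 → … → v_2 = j of Σ_t A[v_t][v_{t+1}]. For example, for (i, j) = (0, 1) we minimise over 2 possible intermediate vertex sequences; the minimum is 8, attained along the walk 0 → 1 → 1.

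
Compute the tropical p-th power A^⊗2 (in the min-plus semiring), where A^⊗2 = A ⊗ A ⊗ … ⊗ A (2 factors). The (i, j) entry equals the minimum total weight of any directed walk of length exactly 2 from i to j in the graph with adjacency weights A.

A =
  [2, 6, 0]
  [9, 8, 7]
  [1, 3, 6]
A^⊗2 =
  [1, 3, 2]
  [8, 10, 9]
  [3, 7, 1]

Each entry (A^⊗2)_ij equals the minimum over all length-2 walks i = v_0 → v_1 → … → v_2 = j of Σ_t A[v_t][v_{t+1}]. For example, for (i, j) = (0, 2) we minimise over 3 possible intermediate vertex sequences; the minimum is 2, attained along the walk 0 → 0 → 2.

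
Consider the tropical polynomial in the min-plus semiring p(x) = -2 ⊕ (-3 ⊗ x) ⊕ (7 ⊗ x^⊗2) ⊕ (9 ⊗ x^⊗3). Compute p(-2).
p(-2) = -5

A tropical monomial a ⊗ x^⊗i evaluates to a + i · x. Evaluating each term at x = -2:
  Term 0 contributes -2 + 0 · -2 = -2
  Term 1 contributes -3 + 1 · -2 = -5
  Term 2 contributes 7 + 2 · -2 = 3
  Term 3 contributes 9 + 3 · -2 = 3
p(-2) = ⊕ of these = min[-2, -5, 3, 3] = -5.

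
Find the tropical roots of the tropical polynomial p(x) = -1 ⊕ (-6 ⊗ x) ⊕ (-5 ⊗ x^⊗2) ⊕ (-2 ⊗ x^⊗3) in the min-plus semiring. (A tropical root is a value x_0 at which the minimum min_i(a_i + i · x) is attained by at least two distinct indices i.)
Roots: {-3, -1, 5}

Each tropical root is a break point of the lower envelope of the lines y = a_i + i · x (there are 4 lines, with slopes 0, 1, ..., 3). Only the lines that attain the minimum somewhere contribute to roots; other lines are dominated. Here the surviving (envelope) indices are i = 3, i = 2, i = 1, i = 0.
Intersections between consecutive envelope lines give the roots: for adjacent envelope indices i < j the intersection is x = (a_i − a_j) / (j − i). Reading off the sorted break points: {-3, -1, 5}.
Verification: at each break x_0, at least two indices attain the minimum of min_i(a_i + i · x_0).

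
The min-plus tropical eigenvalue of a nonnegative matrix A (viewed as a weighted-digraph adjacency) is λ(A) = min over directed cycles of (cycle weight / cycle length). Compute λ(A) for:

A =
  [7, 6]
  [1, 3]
λ(A) = 3

Enumerate directed cycles and compute their means (weight / length). Sample:
  cycle 0 → 0: weight = 7, length = 1, mean = 7/1 ≈ 7.000
  cycle 1 → 1: weight = 3, length = 1, mean = 3/1 ≈ 3.000
  cycle 0 → 1 → 0: weight = 7, length = 2, mean = 7/2 ≈ 3.500
  cycle 1 → 0 → 1: weight = 7, length = 2, mean = 7/2 ≈ 3.500
Minimum mean = 3.000, attained e.g. along the cycle 1 → 1 with weight 3 and length 1. So λ(A) = 3/1 = 3.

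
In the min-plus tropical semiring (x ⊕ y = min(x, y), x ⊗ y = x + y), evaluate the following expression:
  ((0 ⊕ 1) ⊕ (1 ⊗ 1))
((0 ⊕ 1) ⊕ (1 ⊗ 1)) = 0

Expand innermost to outermost. Recall ⊕ takes the minimum of its arguments and ⊗ takes their sum. Working out the expression ((0 ⊕ 1) ⊕ (1 ⊗ 1)) gives 0.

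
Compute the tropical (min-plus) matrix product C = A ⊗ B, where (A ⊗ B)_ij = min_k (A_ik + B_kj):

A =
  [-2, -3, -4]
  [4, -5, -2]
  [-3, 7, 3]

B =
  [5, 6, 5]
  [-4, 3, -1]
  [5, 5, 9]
A ⊗ B =
  [-7, 0, -4]
  [-9, -2, -6]
  [2, 3, 2]

Apply the min-plus product entry-by-entry:
  C[0][0] = min over k of (A[0][0] + B[0][0] = -2 + 5 = 3, A[0][1] + B[1][0] = -3 + -4 = -7, A[0][2] + B[2][0] = -4 + 5 = 1) = -7 (attained at k = 1)
  C[0][1] = min over k of (A[0][0] + B[0][1] = -2 + 6 = 4, A[0][1] + B[1][1] = -3 + 3 = 0, A[0][2] + B[2][1] = -4 + 5 = 1) = 0 (attained at k = 1)
  C[0][2] = min over k of (A[0][0] + B[0][2] = -2 + 5 = 3, A[0][1] + B[1][2] = -3 + -1 = -4, A[0][2] + B[2][2] = -4 + 9 = 5) = -4 (attained at k = 1)
  C[1][0] = min over k of (A[1][0] + B[0][0] = 4 + 5 = 9, A[1][1] + B[1][0] = -5 + -4 = -9, A[1][2] + B[2][0] = -2 + 5 = 3) = -9 (attained at k = 1)
  C[1][1] = min over k of (A[1][0] + B[0][1] = 4 + 6 = 10, A[1][1] + B[1][1] = -5 + 3 = -2, A[1][2] + B[2][1] = -2 + 5 = 3) = -2 (attained at k = 1)
  C[1][2] = min over k of (A[1][0] + B[0][2] = 4 + 5 = 9, A[1][1] + B[1][2] = -5 + -1 = -6, A[1][2] + B[2][2] = -2 + 9 = 7) = -6 (attained at k = 1)
  C[2][0] = min over k of (A[2][0] + B[0][0] = -3 + 5 = 2, A[2][1] + B[1][0] = 7 + -4 = 3, A[2][2] + B[2][0] = 3 + 5 = 8) = 2 (attained at k = 0)
  C[2][1] = min over k of (A[2][0] + B[0][1] = -3 + 6 = 3, A[2][1] + B[1][1] = 7 + 3 = 10, A[2][2] + B[2][1] = 3 + 5 = 8) = 3 (attained at k = 0)
  C[2][2] = min over k of (A[2][0] + B[0][2] = -3 + 5 = 2, A[2][1] + B[1][2] = 7 + -1 = 6, A[2][2] + B[2][2] = 3 + 9 = 12) = 2 (attained at k = 0)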